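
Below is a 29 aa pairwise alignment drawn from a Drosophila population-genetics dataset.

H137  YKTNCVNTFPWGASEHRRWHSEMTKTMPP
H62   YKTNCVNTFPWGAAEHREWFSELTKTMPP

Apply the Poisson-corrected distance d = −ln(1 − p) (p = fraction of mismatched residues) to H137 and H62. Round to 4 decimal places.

0.1484

Differing sites — 14:S/A; 18:R/E; 20:H/F; 23:M/L.
p = 4/29 = 0.137931.
d = −ln(1 − 0.137931) = −ln(0.862069) = 0.1484.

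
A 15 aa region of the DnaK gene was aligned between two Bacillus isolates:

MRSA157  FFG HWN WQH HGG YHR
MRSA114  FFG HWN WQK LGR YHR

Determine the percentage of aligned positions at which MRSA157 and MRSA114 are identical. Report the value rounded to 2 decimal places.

Differing sites — 9:H/K; 10:H/L; 12:G/R.
12 of the 15 sites match, so the percent identity is 12/15 × 100 = 80.00%.

80.00%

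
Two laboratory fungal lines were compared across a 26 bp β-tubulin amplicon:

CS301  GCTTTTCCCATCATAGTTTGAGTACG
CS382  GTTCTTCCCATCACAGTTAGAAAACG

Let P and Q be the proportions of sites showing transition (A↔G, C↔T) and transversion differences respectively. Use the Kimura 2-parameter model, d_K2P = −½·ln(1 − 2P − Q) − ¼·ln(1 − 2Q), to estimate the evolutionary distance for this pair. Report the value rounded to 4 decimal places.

0.2845

Differing sites — 2:C/T (Ti); 4:T/C (Ti); 14:T/C (Ti); 19:T/A (Tv); 22:G/A (Ti); 23:T/A (Tv).
Of the 6 differences, 4 transitions and 2 transversions over 26 sites: P = 4/26 = 0.153846, Q = 2/26 = 0.076923.
d = −0.5·ln(0.615385) − 0.25·ln(0.846154) = −0.5·(-0.485507) − 0.25·(-0.167054) = 0.2845.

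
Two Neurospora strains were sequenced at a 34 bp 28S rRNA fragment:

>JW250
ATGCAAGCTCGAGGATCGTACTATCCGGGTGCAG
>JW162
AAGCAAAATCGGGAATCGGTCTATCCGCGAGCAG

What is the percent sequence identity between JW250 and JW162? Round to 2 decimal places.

73.53%

Differing sites — 2:T/A; 7:G/A; 8:C/A; 12:A/G; 14:G/A; 19:T/G; 20:A/T; 28:G/C; 30:T/A.
25 of the 34 sites match, so the percent identity is 25/34 × 100 = 73.53%.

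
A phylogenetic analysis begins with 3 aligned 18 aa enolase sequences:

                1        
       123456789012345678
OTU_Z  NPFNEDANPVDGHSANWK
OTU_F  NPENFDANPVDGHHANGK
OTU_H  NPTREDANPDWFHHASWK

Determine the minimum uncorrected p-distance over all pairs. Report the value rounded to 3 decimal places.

0.222

Pairwise Hamming distances:
  OTU_Z vs OTU_F: 4
  OTU_Z vs OTU_H: 7
  OTU_F vs OTU_H: 8
The smallest is 4 mismatches, between OTU_Z and OTU_F; p = 4/18 = 0.222.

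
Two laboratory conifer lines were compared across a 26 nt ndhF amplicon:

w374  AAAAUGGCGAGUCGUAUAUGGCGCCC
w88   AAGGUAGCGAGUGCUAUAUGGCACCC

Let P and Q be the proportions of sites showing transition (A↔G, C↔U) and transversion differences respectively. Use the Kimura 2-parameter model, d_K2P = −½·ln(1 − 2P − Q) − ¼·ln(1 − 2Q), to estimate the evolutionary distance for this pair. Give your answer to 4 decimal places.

Mismatches occur at site 3 (A↔G, transition), site 4 (A↔G, transition), site 6 (G↔A, transition), site 13 (C↔G, transversion), site 14 (G↔C, transversion), site 23 (G↔A, transition).
Of the 6 differences, 4 transitions and 2 transversions over 26 sites: P = 4/26 = 0.153846, Q = 2/26 = 0.076923.
d = −0.5·ln(0.615385) − 0.25·ln(0.846154) = −0.5·(-0.485507) − 0.25·(-0.167054) = 0.2845.

0.2845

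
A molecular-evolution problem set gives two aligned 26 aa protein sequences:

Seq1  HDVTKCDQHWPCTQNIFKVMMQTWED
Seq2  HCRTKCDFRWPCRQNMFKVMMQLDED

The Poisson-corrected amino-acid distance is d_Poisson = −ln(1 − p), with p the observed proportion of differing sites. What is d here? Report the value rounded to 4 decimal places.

The sequences differ at positions 2 (D/C), 3 (V/R), 8 (Q/F), 9 (H/R), 13 (T/R), 16 (I/M), 23 (T/L), 24 (W/D).
p = 8/26 = 0.307692.
d = −ln(1 − 0.307692) = −ln(0.692308) = 0.3677.

0.3677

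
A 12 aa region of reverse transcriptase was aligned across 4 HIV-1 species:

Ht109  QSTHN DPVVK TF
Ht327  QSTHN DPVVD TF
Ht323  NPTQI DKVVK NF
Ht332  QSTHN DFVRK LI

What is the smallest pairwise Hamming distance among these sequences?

1

Pairwise Hamming distances:
  Ht109 vs Ht327: 1
  Ht109 vs Ht323: 6
  Ht109 vs Ht332: 4
  Ht327 vs Ht323: 7
  Ht327 vs Ht332: 5
  Ht323 vs Ht332: 8
The smallest is 1, between Ht109 and Ht327.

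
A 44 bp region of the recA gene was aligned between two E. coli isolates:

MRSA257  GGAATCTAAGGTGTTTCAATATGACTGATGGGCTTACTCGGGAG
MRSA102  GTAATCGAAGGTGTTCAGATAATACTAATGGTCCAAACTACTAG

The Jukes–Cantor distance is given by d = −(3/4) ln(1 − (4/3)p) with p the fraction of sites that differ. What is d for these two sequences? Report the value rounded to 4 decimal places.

The sequences differ at positions 2 (G/T), 7 (T/G), 16 (T/C), 17 (C/A), 18 (A/G), 22 (T/A), 23 (G/T), 27 (G/A), 32 (G/T), 34 (T/C), 35 (T/A), 37 (C/A), 38 (T/C), 39 (C/T), 40 (G/A), 41 (G/C), 42 (G/T).
p = 17/44 = 0.386364.
d = −0.75 · ln(1 − (4/3)·0.386364) = −0.75 · ln(0.484848) = −0.75 · (-0.723920) = 0.5429.

0.5429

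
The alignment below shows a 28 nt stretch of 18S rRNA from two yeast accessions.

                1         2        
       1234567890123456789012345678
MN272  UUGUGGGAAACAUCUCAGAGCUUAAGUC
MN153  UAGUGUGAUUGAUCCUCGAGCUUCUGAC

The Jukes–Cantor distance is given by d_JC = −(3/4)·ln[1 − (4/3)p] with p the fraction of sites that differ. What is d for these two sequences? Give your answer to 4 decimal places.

0.5565

Differing sites — 2:U/A; 6:G/U; 9:A/U; 10:A/U; 11:C/G; 15:U/C; 16:C/U; 17:A/C; 24:A/C; 25:A/U; 27:U/A.
p = 11/28 = 0.392857.
d = −0.75 · ln(1 − (4/3)·0.392857) = −0.75 · ln(0.476191) = −0.75 · (-0.741936) = 0.5565.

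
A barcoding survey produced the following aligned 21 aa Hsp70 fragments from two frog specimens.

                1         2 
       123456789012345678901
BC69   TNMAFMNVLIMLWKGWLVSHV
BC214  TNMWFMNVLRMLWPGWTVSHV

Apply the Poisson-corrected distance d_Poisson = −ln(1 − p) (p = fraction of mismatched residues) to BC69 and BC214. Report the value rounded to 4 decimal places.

0.2113

The sequences differ at positions 4 (A/W), 10 (I/R), 14 (K/P), 17 (L/T).
p = 4/21 = 0.190476.
d = −ln(1 − 0.190476) = −ln(0.809524) = 0.2113.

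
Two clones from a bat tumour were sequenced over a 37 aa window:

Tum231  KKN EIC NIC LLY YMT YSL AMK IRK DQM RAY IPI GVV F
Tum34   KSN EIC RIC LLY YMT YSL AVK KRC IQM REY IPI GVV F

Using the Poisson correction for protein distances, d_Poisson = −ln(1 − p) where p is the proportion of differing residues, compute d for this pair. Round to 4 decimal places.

Mismatches occur at site 2 (K→S), site 7 (N→R), site 20 (M→V), site 22 (I→K), site 24 (K→C), site 25 (D→I), site 29 (A→E).
p = 7/37 = 0.189189.
d = −ln(1 − 0.189189) = −ln(0.810811) = 0.2097.

0.2097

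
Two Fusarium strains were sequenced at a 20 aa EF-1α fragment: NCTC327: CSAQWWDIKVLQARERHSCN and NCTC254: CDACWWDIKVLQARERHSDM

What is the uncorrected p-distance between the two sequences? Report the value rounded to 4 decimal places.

0.2000

Differing sites — 2:S/D; 4:Q/C; 19:C/D; 20:N/M.
There are 4 differences over 20 sites, so p = 4/20 = 0.2000.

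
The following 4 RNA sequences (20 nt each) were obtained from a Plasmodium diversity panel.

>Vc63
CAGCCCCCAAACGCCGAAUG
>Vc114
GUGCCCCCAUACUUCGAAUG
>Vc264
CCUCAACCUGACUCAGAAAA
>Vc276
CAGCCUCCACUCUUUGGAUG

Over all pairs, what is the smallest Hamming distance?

Pairwise Hamming distances:
  Vc63 vs Vc114: 5
  Vc63 vs Vc264: 10
  Vc63 vs Vc276: 7
  Vc114 vs Vc264: 11
  Vc114 vs Vc276: 7
  Vc264 vs Vc276: 12
The smallest is 5, between Vc63 and Vc114.

5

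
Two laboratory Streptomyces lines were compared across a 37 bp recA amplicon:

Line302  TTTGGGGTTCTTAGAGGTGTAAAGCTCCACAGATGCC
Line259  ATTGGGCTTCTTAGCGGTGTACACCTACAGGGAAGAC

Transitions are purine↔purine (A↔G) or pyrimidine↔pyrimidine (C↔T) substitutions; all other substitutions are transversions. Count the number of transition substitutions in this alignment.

Differing sites — 1:T/A (Tv); 7:G/C (Tv); 15:A/C (Tv); 22:A/C (Tv); 24:G/C (Tv); 27:C/A (Tv); 30:C/G (Tv); 31:A/G (Ti); 34:T/A (Tv); 36:C/A (Tv).
Of the 10 differences, 1 transition and 9 transversions, so the answer is 1.

1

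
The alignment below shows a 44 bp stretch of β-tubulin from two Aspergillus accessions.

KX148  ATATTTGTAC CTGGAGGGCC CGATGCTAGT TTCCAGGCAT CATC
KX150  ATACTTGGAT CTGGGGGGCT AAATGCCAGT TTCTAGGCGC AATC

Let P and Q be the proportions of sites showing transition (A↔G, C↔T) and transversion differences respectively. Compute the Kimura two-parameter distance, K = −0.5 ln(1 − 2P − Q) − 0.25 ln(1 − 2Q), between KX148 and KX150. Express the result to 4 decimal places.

Mismatches occur at site 4 (T↔C, transition), site 8 (T↔G, transversion), site 10 (C↔T, transition), site 15 (A↔G, transition), site 20 (C↔T, transition), site 21 (C↔A, transversion), site 22 (G↔A, transition), site 27 (T↔C, transition), site 34 (C↔T, transition), site 39 (A↔G, transition), site 40 (T↔C, transition), site 41 (C↔A, transversion).
Of the 12 differences, 9 transitions and 3 transversions over 44 sites: P = 9/44 = 0.204545, Q = 3/44 = 0.068182.
d = −0.5·ln(0.522728) − 0.25·ln(0.863636) = −0.5·(-0.648694) − 0.25·(-0.146604) = 0.3610.

0.3610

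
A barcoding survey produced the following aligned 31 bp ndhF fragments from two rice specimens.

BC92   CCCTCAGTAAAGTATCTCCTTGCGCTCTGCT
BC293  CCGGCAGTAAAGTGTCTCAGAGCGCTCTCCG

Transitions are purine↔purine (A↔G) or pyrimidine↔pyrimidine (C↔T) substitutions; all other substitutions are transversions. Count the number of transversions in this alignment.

7

Mismatches occur at site 3 (C→G, transversion), site 4 (T→G, transversion), site 14 (A→G, transition), site 19 (C→A, transversion), site 20 (T→G, transversion), site 21 (T→A, transversion), site 29 (G→C, transversion), site 31 (T→G, transversion).
Of the 8 differences, 1 transition and 7 transversions, so the answer is 7.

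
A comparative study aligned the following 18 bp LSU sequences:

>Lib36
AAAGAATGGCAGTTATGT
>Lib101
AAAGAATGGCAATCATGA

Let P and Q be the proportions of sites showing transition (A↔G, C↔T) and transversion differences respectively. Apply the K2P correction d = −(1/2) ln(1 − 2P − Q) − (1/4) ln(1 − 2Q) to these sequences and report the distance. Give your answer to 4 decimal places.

0.1922

Mismatches occur at site 12 (G↔A, transition), site 14 (T↔C, transition), site 18 (T↔A, transversion).
Of the 3 differences, 2 transitions and 1 transversion over 18 sites: P = 2/18 = 0.111111, Q = 1/18 = 0.055556.
d = −0.5·ln(0.722222) − 0.25·ln(0.888888) = −0.5·(-0.325423) − 0.25·(-0.117784) = 0.1922.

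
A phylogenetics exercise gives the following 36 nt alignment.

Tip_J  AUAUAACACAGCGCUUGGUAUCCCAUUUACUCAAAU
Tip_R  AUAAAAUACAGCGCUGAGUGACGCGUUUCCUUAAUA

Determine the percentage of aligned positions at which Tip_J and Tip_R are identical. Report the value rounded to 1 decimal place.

66.7%

Differing sites — 4:U/A; 7:C/U; 16:U/G; 17:G/A; 20:A/G; 21:U/A; 23:C/G; 25:A/G; 29:A/C; 32:C/U; 35:A/U; 36:U/A.
24 of the 36 sites match, so the percent identity is 24/36 × 100 = 66.7%.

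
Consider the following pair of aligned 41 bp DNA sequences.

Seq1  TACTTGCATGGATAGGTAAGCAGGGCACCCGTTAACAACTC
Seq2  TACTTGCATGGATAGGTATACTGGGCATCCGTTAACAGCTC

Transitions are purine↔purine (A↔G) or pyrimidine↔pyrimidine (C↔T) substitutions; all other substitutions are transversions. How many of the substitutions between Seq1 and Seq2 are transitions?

Differing sites — 19:A/T (Tv); 20:G/A (Ti); 22:A/T (Tv); 28:C/T (Ti); 38:A/G (Ti).
Of the 5 differences, 3 transitions and 2 transversions, so the answer is 3.

3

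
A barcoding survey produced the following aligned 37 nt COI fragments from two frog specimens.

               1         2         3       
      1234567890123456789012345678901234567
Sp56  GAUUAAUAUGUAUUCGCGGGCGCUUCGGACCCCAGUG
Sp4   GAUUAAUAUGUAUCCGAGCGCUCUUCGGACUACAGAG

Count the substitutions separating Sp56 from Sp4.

7

Mismatches occur at site 14 (U→C), site 17 (C→A), site 19 (G→C), site 22 (G→U), site 31 (C→U), site 32 (C→A), site 36 (U→A).
That gives 7 mismatches out of 37 aligned sites, so the Hamming distance is 7.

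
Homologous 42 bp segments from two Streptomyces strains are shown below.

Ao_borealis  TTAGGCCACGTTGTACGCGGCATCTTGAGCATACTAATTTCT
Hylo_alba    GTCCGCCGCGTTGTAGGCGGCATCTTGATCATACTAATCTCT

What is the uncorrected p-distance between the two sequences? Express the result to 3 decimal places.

The sequences differ at positions 1 (T/G), 3 (A/C), 4 (G/C), 8 (A/G), 16 (C/G), 29 (G/T), 39 (T/C).
There are 7 differences over 42 sites, so p = 7/42 = 0.167.

0.167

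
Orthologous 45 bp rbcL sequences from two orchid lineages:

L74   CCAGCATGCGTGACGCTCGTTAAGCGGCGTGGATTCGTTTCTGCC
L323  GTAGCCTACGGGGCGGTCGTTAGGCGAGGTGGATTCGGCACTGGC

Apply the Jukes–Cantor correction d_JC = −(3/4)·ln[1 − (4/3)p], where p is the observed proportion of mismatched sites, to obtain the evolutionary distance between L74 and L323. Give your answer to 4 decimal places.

Mismatches occur at site 1 (C↔G), site 2 (C↔T), site 6 (A↔C), site 8 (G↔A), site 11 (T↔G), site 13 (A↔G), site 16 (C↔G), site 23 (A↔G), site 27 (G↔A), site 28 (C↔G), site 38 (T↔G), site 39 (T↔C), site 40 (T↔A), site 44 (C↔G).
p = 14/45 = 0.311111.
d = −0.75 · ln(1 − (4/3)·0.311111) = −0.75 · ln(0.585185) = −0.75 · (-0.535827) = 0.4019.

0.4019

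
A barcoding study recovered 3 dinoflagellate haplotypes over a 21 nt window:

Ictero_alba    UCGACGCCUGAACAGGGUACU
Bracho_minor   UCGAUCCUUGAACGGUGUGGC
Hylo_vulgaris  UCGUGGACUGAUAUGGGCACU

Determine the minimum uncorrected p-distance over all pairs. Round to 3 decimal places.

0.333

Pairwise Hamming distances:
  Ictero_alba vs Bracho_minor: 8
  Ictero_alba vs Hylo_vulgaris: 7
  Bracho_minor vs Hylo_vulgaris: 13
The smallest is 7 mismatches, between Ictero_alba and Hylo_vulgaris; p = 7/21 = 0.333.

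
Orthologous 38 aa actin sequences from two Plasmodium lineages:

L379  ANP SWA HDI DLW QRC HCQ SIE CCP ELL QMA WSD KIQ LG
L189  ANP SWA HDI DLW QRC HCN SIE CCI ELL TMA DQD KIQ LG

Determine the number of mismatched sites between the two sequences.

5

Differing sites — 18:Q/N; 24:P/I; 28:Q/T; 31:W/D; 32:S/Q.
That gives 5 mismatches out of 38 aligned sites, so the Hamming distance is 5.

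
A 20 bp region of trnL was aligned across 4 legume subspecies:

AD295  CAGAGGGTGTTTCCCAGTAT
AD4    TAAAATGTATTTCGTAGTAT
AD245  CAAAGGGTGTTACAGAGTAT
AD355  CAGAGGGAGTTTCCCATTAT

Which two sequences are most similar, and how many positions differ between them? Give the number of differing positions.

2

Pairwise Hamming distances:
  AD295 vs AD4: 7
  AD295 vs AD245: 4
  AD295 vs AD355: 2
  AD4 vs AD245: 7
  AD4 vs AD355: 9
  AD245 vs AD355: 6
The smallest is 2, between AD295 and AD355.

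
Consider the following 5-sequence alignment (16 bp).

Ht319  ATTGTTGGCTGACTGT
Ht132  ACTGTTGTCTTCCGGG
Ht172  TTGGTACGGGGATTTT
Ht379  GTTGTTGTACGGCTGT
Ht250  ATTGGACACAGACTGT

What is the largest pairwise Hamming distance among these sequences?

Pairwise Hamming distances:
  Ht319 vs Ht132: 6
  Ht319 vs Ht172: 8
  Ht319 vs Ht379: 5
  Ht319 vs Ht250: 5
  Ht132 vs Ht172: 14
  Ht132 vs Ht379: 8
  Ht132 vs Ht250: 10
  Ht172 vs Ht379: 10
  Ht172 vs Ht250: 8
  Ht379 vs Ht250: 8
The largest is 14, between Ht132 and Ht172.

14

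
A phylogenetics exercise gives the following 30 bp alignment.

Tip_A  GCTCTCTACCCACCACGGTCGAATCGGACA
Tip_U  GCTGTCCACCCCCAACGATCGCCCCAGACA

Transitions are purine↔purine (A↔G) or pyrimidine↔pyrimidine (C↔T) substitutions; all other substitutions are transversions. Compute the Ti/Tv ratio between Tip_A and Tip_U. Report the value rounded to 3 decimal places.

Mismatches occur at site 4 (C/G, transversion), site 7 (T/C, transition), site 12 (A/C, transversion), site 14 (C/A, transversion), site 18 (G/A, transition), site 22 (A/C, transversion), site 23 (A/C, transversion), site 24 (T/C, transition), site 26 (G/A, transition).
Of the 9 differences, 4 transitions and 5 transversions, so Ti/Tv = 4/5 = 0.800.

0.800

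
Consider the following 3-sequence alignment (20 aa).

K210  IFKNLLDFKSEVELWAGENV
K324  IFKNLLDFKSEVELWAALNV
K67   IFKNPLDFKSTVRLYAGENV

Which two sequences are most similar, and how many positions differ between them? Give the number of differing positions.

Pairwise Hamming distances:
  K210 vs K324: 2
  K210 vs K67: 4
  K324 vs K67: 6
The smallest is 2, between K210 and K324.

2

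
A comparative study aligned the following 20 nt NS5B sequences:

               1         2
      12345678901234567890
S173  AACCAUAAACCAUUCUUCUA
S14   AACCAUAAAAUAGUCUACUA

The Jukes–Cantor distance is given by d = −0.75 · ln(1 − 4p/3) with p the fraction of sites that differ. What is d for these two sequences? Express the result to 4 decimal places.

0.2326

The sequences differ at positions 10 (C/A), 11 (C/U), 13 (U/G), 17 (U/A).
p = 4/20 = 0.200000.
d = −0.75 · ln(1 − (4/3)·0.200000) = −0.75 · ln(0.733333) = −0.75 · (-0.310155) = 0.2326.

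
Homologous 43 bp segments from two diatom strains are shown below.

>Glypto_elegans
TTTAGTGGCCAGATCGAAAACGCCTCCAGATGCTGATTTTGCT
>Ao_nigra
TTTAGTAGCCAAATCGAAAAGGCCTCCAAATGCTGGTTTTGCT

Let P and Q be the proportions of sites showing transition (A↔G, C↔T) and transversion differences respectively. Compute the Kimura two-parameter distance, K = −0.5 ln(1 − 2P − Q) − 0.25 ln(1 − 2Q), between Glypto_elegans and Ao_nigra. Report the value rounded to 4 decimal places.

The sequences differ at positions 7 (G/A, transition), 12 (G/A, transition), 21 (C/G, transversion), 29 (G/A, transition), 36 (A/G, transition).
Of the 5 differences, 4 transitions and 1 transversion over 43 sites: P = 4/43 = 0.093023, Q = 1/43 = 0.023256.
d = −0.5·ln(0.790698) − 0.25·ln(0.953488) = −0.5·(-0.234839) − 0.25·(-0.047628) = 0.1293.

0.1293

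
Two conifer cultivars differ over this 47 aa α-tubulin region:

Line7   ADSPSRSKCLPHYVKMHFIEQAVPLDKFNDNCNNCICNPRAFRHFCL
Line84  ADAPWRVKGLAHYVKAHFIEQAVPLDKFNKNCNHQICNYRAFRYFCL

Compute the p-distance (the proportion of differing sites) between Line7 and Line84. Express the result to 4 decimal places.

Differing sites — 3:S/A; 5:S/W; 7:S/V; 9:C/G; 11:P/A; 16:M/A; 30:D/K; 34:N/H; 35:C/Q; 39:P/Y; 44:H/Y.
There are 11 differences over 47 sites, so p = 11/47 = 0.2340.

0.2340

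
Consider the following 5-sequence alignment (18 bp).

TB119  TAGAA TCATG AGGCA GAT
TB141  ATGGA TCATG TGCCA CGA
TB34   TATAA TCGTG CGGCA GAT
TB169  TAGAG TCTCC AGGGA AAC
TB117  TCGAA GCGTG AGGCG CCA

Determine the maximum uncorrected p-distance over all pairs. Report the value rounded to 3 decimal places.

Pairwise Hamming distances:
  TB119 vs TB141: 8
  TB119 vs TB34: 3
  TB119 vs TB169: 7
  TB119 vs TB117: 7
  TB141 vs TB34: 10
  TB141 vs TB169: 13
  TB141 vs TB117: 9
  TB34 vs TB169: 9
  TB34 vs TB117: 8
  TB169 vs TB117: 11
The largest is 13 mismatches, between TB141 and TB169; p = 13/18 = 0.722.

0.722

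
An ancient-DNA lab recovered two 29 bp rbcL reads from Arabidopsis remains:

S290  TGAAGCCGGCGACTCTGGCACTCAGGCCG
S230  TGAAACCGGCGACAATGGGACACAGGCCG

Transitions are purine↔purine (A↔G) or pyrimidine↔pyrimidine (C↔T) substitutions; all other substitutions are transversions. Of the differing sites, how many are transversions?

Mismatches occur at site 5 (G→A, transition), site 14 (T→A, transversion), site 15 (C→A, transversion), site 19 (C→G, transversion), site 22 (T→A, transversion).
Of the 5 differences, 1 transition and 4 transversions, so the answer is 4.

4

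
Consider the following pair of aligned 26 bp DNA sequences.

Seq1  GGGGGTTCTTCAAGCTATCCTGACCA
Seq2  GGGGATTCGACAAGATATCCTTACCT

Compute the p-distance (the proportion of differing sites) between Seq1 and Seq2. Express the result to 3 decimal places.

0.231

The sequences differ at positions 5 (G/A), 9 (T/G), 10 (T/A), 15 (C/A), 22 (G/T), 26 (A/T).
There are 6 differences over 26 sites, so p = 6/26 = 0.231.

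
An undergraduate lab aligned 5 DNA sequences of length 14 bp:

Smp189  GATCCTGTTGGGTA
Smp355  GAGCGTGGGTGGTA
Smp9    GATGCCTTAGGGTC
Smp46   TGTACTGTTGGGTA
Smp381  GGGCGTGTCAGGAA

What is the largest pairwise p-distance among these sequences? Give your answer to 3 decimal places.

Pairwise Hamming distances:
  Smp189 vs Smp355: 5
  Smp189 vs Smp9: 5
  Smp189 vs Smp46: 3
  Smp189 vs Smp381: 6
  Smp355 vs Smp9: 9
  Smp355 vs Smp46: 8
  Smp355 vs Smp381: 5
  Smp9 vs Smp46: 7
  Smp9 vs Smp381: 10
  Smp46 vs Smp381: 7
The largest is 10 mismatches, between Smp9 and Smp381; p = 10/14 = 0.714.

0.714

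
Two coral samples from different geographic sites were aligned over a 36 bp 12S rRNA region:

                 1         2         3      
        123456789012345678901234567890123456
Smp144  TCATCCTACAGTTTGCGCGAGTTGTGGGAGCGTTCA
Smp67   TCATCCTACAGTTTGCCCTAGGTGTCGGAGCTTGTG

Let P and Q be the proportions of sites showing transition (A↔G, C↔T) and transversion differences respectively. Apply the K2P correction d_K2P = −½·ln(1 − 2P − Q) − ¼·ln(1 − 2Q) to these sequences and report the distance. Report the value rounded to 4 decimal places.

0.2641

The sequences differ at positions 17 (G/C, transversion), 19 (G/T, transversion), 22 (T/G, transversion), 26 (G/C, transversion), 32 (G/T, transversion), 34 (T/G, transversion), 35 (C/T, transition), 36 (A/G, transition).
Of the 8 differences, 2 transitions and 6 transversions over 36 sites: P = 2/36 = 0.055556, Q = 6/36 = 0.166667.
d = −0.5·ln(0.722221) − 0.25·ln(0.666666) = −0.5·(-0.325424) − 0.25·(-0.405466) = 0.2641.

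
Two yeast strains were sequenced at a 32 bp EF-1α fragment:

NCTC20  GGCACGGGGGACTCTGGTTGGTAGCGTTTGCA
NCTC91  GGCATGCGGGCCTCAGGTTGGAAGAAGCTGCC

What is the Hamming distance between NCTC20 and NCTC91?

Mismatches occur at site 5 (C→T), site 7 (G→C), site 11 (A→C), site 15 (T→A), site 22 (T→A), site 25 (C→A), site 26 (G→A), site 27 (T→G), site 28 (T→C), site 32 (A→C).
That gives 10 mismatches out of 32 aligned sites, so the Hamming distance is 10.

10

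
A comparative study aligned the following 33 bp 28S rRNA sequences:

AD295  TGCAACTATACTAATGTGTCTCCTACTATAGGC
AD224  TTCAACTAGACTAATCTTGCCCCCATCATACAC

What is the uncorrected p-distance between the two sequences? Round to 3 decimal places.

0.333

Mismatches occur at site 2 (G/T), site 9 (T/G), site 16 (G/C), site 18 (G/T), site 19 (T/G), site 21 (T/C), site 24 (T/C), site 26 (C/T), site 27 (T/C), site 31 (G/C), site 32 (G/A).
There are 11 differences over 33 sites, so p = 11/33 = 0.333.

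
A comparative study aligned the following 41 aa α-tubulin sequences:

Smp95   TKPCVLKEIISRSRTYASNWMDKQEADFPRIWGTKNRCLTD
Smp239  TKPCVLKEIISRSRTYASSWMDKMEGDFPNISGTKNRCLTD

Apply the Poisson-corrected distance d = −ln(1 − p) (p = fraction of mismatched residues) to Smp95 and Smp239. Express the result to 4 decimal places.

0.1301

Mismatches occur at site 19 (N↔S), site 24 (Q↔M), site 26 (A↔G), site 30 (R↔N), site 32 (W↔S).
p = 5/41 = 0.121951.
d = −ln(1 − 0.121951) = −ln(0.878049) = 0.1301.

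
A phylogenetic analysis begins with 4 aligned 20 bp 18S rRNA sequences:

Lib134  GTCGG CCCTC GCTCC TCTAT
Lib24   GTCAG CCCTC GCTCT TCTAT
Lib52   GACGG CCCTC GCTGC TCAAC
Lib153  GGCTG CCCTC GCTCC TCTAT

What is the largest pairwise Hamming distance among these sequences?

6

Pairwise Hamming distances:
  Lib134 vs Lib24: 2
  Lib134 vs Lib52: 4
  Lib134 vs Lib153: 2
  Lib24 vs Lib52: 6
  Lib24 vs Lib153: 3
  Lib52 vs Lib153: 5
The largest is 6, between Lib24 and Lib52.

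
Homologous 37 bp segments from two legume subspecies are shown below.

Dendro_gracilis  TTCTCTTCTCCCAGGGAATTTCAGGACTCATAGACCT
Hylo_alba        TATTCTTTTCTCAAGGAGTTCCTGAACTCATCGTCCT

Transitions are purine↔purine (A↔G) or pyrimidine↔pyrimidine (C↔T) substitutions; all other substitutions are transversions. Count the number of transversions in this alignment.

4

Mismatches occur at site 2 (T/A, transversion), site 3 (C/T, transition), site 8 (C/T, transition), site 11 (C/T, transition), site 14 (G/A, transition), site 18 (A/G, transition), site 21 (T/C, transition), site 23 (A/T, transversion), site 25 (G/A, transition), site 32 (A/C, transversion), site 34 (A/T, transversion).
Of the 11 differences, 7 transitions and 4 transversions, so the answer is 4.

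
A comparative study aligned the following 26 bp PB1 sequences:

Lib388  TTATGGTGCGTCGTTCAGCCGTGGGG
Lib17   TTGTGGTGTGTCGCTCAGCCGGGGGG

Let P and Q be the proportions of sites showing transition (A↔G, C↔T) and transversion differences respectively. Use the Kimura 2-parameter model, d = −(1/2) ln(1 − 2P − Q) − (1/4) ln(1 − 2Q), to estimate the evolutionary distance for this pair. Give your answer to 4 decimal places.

The sequences differ at positions 3 (A/G, transition), 9 (C/T, transition), 14 (T/C, transition), 22 (T/G, transversion).
Of the 4 differences, 3 transitions and 1 transversion over 26 sites: P = 3/26 = 0.115385, Q = 1/26 = 0.038462.
d = −0.5·ln(0.730768) − 0.25·ln(0.923076) = −0.5·(-0.313659) − 0.25·(-0.080044) = 0.1768.

0.1768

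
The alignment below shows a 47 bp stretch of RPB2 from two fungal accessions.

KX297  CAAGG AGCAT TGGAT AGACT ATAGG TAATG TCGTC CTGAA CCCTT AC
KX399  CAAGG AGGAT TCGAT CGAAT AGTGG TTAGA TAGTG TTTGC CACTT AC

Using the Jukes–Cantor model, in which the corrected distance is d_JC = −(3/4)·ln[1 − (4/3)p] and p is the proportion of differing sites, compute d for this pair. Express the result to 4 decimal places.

The sequences differ at positions 8 (C/G), 12 (G/C), 16 (A/C), 19 (C/A), 22 (T/G), 23 (A/T), 27 (A/T), 29 (T/G), 30 (G/A), 32 (C/A), 35 (C/G), 36 (C/T), 38 (G/T), 39 (A/G), 40 (A/C), 42 (C/A).
p = 16/47 = 0.340426.
d = −0.75 · ln(1 − (4/3)·0.340426) = −0.75 · ln(0.546099) = −0.75 · (-0.604955) = 0.4537.

0.4537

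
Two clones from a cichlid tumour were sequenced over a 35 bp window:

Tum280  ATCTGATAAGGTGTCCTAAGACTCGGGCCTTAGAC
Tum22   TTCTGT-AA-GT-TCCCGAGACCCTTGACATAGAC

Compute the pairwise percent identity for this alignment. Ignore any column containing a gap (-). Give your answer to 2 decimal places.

Excluding the 3 gap columns leaves 32 comparable sites.
The sequences differ at positions 1 (A/T), 6 (A/T), 17 (T/C), 18 (A/G), 23 (T/C), 25 (G/T), 26 (G/T), 28 (C/A), 30 (T/A).
23 of the 32 comparable sites match, so the percent identity is 23/32 × 100 = 71.88%.

71.88%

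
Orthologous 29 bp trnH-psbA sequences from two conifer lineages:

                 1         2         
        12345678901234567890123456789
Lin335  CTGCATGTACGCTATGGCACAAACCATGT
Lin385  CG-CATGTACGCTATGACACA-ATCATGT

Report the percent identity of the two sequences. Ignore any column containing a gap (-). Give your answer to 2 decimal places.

Excluding the 2 gap columns leaves 27 comparable sites.
Differing sites — 2:T/G; 17:G/A; 24:C/T.
24 of the 27 comparable sites match, so the percent identity is 24/27 × 100 = 88.89%.

88.89%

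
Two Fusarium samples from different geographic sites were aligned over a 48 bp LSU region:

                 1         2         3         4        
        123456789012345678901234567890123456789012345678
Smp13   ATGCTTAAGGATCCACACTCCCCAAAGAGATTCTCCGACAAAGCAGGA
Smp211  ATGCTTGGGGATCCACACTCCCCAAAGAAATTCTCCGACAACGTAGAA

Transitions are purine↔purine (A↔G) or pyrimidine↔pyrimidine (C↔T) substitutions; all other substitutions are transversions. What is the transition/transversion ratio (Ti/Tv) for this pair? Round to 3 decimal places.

5.000

Differing sites — 7:A/G (Ti); 8:A/G (Ti); 29:G/A (Ti); 42:A/C (Tv); 44:C/T (Ti); 47:G/A (Ti).
Of the 6 differences, 5 transitions and 1 transversion, so Ti/Tv = 5/1 = 5.000.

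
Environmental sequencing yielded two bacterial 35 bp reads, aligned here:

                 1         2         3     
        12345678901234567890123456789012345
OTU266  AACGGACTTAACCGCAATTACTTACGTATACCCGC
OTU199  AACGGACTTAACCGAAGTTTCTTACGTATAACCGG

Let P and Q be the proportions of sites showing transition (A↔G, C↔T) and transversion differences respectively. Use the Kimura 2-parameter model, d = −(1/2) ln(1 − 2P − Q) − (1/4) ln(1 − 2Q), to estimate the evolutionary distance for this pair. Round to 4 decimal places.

The sequences differ at positions 15 (C/A, transversion), 17 (A/G, transition), 20 (A/T, transversion), 31 (C/A, transversion), 35 (C/G, transversion).
Of the 5 differences, 1 transition and 4 transversions over 35 sites: P = 1/35 = 0.028571, Q = 4/35 = 0.114286.
d = −0.5·ln(0.828572) − 0.25·ln(0.771428) = −0.5·(-0.188052) − 0.25·(-0.259512) = 0.1589.

0.1589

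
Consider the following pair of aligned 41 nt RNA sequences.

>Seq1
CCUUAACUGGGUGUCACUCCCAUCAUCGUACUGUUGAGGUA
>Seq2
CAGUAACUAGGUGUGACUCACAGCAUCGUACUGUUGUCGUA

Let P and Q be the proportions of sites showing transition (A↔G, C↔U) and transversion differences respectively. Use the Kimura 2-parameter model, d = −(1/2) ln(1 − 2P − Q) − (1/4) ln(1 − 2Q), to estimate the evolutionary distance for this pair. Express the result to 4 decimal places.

0.2284

Mismatches occur at site 2 (C↔A, transversion), site 3 (U↔G, transversion), site 9 (G↔A, transition), site 15 (C↔G, transversion), site 20 (C↔A, transversion), site 23 (U↔G, transversion), site 37 (A↔U, transversion), site 38 (G↔C, transversion).
Of the 8 differences, 1 transition and 7 transversions over 41 sites: P = 1/41 = 0.024390, Q = 7/41 = 0.170732.
d = −0.5·ln(0.780488) − 0.25·ln(0.658536) = −0.5·(-0.247836) − 0.25·(-0.417736) = 0.2284.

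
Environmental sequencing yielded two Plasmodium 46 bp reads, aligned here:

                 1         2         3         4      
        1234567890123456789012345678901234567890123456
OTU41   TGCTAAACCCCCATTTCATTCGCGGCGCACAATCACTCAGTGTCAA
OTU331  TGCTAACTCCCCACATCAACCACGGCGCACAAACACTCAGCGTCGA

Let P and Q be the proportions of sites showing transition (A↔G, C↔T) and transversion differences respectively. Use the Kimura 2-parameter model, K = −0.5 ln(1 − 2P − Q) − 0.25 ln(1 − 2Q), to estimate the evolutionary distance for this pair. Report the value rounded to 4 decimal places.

0.2615

Differing sites — 7:A/C (Tv); 8:C/T (Ti); 14:T/C (Ti); 15:T/A (Tv); 19:T/A (Tv); 20:T/C (Ti); 22:G/A (Ti); 33:T/A (Tv); 41:T/C (Ti); 45:A/G (Ti).
Of the 10 differences, 6 transitions and 4 transversions over 46 sites: P = 6/46 = 0.130435, Q = 4/46 = 0.086957.
d = −0.5·ln(0.652173) − 0.25·ln(0.826086) = −0.5·(-0.427445) − 0.25·(-0.191056) = 0.2615.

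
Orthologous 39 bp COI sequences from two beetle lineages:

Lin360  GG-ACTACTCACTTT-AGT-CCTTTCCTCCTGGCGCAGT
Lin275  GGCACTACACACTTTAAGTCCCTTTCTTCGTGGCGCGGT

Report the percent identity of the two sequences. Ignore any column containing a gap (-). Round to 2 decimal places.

Excluding the 3 gap columns leaves 36 comparable sites.
The sequences differ at positions 9 (T/A), 27 (C/T), 30 (C/G), 37 (A/G).
32 of the 36 comparable sites match, so the percent identity is 32/36 × 100 = 88.89%.

88.89%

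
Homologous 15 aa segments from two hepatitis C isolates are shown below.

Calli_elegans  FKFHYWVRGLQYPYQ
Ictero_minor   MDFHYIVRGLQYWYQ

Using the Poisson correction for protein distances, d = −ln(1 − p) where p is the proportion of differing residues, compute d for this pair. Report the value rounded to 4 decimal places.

0.3102

Mismatches occur at site 1 (F→M), site 2 (K→D), site 6 (W→I), site 13 (P→W).
p = 4/15 = 0.266667.
d = −ln(1 − 0.266667) = −ln(0.733333) = 0.3102.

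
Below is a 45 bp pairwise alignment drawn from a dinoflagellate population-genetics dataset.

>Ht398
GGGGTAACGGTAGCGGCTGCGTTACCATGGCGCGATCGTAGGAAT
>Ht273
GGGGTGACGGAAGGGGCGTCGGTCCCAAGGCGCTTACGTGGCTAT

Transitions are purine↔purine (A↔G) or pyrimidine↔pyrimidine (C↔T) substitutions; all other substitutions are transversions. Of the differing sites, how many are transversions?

The sequences differ at positions 6 (A/G, transition), 11 (T/A, transversion), 14 (C/G, transversion), 18 (T/G, transversion), 19 (G/T, transversion), 22 (T/G, transversion), 24 (A/C, transversion), 28 (T/A, transversion), 34 (G/T, transversion), 35 (A/T, transversion), 36 (T/A, transversion), 40 (A/G, transition), 42 (G/C, transversion), 43 (A/T, transversion).
Of the 14 differences, 2 transitions and 12 transversions, so the answer is 12.

12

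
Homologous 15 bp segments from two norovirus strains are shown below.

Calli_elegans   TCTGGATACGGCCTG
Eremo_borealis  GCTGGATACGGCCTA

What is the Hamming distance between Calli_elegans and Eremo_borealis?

2

Mismatches occur at site 1 (T→G), site 15 (G→A).
That gives 2 mismatches out of 15 aligned sites, so the Hamming distance is 2.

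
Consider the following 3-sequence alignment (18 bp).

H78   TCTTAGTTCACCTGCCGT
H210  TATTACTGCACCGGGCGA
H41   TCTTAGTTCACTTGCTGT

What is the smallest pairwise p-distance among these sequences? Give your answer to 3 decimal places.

0.111

Pairwise Hamming distances:
  H78 vs H210: 6
  H78 vs H41: 2
  H210 vs H41: 8
The smallest is 2 mismatches, between H78 and H41; p = 2/18 = 0.111.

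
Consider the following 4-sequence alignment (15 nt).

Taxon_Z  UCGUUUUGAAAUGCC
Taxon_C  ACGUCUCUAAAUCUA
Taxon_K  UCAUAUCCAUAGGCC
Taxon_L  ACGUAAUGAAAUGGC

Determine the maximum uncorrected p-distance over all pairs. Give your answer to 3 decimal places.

Pairwise Hamming distances:
  Taxon_Z vs Taxon_C: 7
  Taxon_Z vs Taxon_K: 6
  Taxon_Z vs Taxon_L: 4
  Taxon_C vs Taxon_K: 9
  Taxon_C vs Taxon_L: 7
  Taxon_K vs Taxon_L: 8
The largest is 9 mismatches, between Taxon_C and Taxon_K; p = 9/15 = 0.600.

0.600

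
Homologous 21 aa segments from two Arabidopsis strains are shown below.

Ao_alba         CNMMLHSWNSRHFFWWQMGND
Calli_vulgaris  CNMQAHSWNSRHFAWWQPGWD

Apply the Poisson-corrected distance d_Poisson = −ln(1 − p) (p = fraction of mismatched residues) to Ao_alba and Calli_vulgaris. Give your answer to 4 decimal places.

Differing sites — 4:M/Q; 5:L/A; 14:F/A; 18:M/P; 20:N/W.
p = 5/21 = 0.238095.
d = −ln(1 − 0.238095) = −ln(0.761905) = 0.2719.

0.2719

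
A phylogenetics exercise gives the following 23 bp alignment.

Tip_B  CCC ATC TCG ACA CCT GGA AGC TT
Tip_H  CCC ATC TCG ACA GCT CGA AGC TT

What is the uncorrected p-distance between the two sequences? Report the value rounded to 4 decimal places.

Mismatches occur at site 13 (C→G), site 16 (G→C).
There are 2 differences over 23 sites, so p = 2/23 = 0.0870.

0.0870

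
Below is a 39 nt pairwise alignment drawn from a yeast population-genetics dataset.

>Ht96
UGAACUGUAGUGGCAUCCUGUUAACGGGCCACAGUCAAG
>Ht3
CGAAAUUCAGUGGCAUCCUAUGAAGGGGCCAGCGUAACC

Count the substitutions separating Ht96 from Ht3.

The sequences differ at positions 1 (U/C), 5 (C/A), 7 (G/U), 8 (U/C), 20 (G/A), 22 (U/G), 25 (C/G), 32 (C/G), 33 (A/C), 36 (C/A), 38 (A/C), 39 (G/C).
That gives 12 mismatches out of 39 aligned sites, so the Hamming distance is 12.

12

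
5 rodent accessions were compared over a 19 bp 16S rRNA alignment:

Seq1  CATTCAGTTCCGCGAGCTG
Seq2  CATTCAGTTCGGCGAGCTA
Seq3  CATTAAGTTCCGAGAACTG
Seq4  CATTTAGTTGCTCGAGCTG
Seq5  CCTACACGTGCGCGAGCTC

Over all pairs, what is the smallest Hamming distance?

2

Pairwise Hamming distances:
  Seq1 vs Seq2: 2
  Seq1 vs Seq3: 3
  Seq1 vs Seq4: 3
  Seq1 vs Seq5: 6
  Seq2 vs Seq3: 5
  Seq2 vs Seq4: 5
  Seq2 vs Seq5: 7
  Seq3 vs Seq4: 5
  Seq3 vs Seq5: 9
  Seq4 vs Seq5: 7
The smallest is 2, between Seq1 and Seq2.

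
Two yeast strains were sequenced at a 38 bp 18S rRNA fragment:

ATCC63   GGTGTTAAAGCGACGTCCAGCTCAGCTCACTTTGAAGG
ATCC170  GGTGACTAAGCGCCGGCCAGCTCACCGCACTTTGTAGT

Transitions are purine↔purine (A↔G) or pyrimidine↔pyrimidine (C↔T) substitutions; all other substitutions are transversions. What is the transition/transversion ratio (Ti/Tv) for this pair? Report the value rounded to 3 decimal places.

The sequences differ at positions 5 (T/A, transversion), 6 (T/C, transition), 7 (A/T, transversion), 13 (A/C, transversion), 16 (T/G, transversion), 25 (G/C, transversion), 27 (T/G, transversion), 35 (A/T, transversion), 38 (G/T, transversion).
Of the 9 differences, 1 transition and 8 transversions, so Ti/Tv = 1/8 = 0.125.

0.125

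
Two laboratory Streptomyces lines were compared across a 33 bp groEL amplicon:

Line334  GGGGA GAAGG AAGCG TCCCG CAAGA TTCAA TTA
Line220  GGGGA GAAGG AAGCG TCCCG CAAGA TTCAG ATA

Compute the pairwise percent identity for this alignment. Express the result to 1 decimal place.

93.9%

Mismatches occur at site 30 (A→G), site 31 (T→A).
31 of the 33 sites match, so the percent identity is 31/33 × 100 = 93.9%.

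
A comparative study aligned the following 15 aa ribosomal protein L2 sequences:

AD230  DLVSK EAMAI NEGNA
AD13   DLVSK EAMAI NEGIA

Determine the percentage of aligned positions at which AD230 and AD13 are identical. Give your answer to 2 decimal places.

The sequences differ at position 14 (N/I).
14 of the 15 sites match, so the percent identity is 14/15 × 100 = 93.33%.

93.33%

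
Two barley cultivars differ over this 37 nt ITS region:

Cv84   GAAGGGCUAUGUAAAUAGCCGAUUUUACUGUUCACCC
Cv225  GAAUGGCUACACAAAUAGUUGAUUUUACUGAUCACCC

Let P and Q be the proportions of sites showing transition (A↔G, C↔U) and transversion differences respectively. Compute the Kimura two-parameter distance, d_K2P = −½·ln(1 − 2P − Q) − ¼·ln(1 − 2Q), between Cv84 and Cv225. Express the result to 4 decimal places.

Differing sites — 4:G/U (Tv); 10:U/C (Ti); 11:G/A (Ti); 12:U/C (Ti); 19:C/U (Ti); 20:C/U (Ti); 31:U/A (Tv).
Of the 7 differences, 5 transitions and 2 transversions over 37 sites: P = 5/37 = 0.135135, Q = 2/37 = 0.054054.
d = −0.5·ln(0.675676) − 0.25·ln(0.891892) = −0.5·(-0.392042) − 0.25·(-0.114410) = 0.2246.

0.2246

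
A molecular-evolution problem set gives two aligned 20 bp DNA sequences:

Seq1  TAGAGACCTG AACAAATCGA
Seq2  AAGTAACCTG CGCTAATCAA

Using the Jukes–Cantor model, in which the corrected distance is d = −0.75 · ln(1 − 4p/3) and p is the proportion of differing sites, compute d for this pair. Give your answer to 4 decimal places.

0.4715

The sequences differ at positions 1 (T/A), 4 (A/T), 5 (G/A), 11 (A/C), 12 (A/G), 14 (A/T), 19 (G/A).
p = 7/20 = 0.350000.
d = −0.75 · ln(1 − (4/3)·0.350000) = −0.75 · ln(0.533333) = −0.75 · (-0.628609) = 0.4715.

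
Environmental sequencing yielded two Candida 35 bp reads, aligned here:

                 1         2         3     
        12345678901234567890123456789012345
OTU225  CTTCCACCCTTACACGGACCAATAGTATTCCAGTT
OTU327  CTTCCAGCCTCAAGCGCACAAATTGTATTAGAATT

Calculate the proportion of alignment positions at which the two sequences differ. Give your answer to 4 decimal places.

The sequences differ at positions 7 (C/G), 11 (T/C), 13 (C/A), 14 (A/G), 17 (G/C), 20 (C/A), 24 (A/T), 30 (C/A), 31 (C/G), 33 (G/A).
There are 10 differences over 35 sites, so p = 10/35 = 0.2857.

0.2857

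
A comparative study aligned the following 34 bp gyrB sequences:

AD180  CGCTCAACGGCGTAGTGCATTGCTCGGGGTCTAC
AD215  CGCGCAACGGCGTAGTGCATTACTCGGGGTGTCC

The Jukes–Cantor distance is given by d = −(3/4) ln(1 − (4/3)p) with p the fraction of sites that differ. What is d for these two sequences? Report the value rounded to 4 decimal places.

The sequences differ at positions 4 (T/G), 22 (G/A), 31 (C/G), 33 (A/C).
p = 4/34 = 0.117647.
d = −0.75 · ln(1 − (4/3)·0.117647) = −0.75 · ln(0.843137) = −0.75 · (-0.170626) = 0.1280.

0.1280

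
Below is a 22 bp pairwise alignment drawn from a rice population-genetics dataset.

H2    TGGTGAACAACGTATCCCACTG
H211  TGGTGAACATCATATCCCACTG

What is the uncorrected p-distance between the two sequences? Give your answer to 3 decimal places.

Mismatches occur at site 10 (A→T), site 12 (G→A).
There are 2 differences over 22 sites, so p = 2/22 = 0.091.

0.091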